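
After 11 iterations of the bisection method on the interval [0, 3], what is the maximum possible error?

Bisection error bound: |error| ≤ (b-a)/2^n
|error| ≤ (3 - 0)/2^11 = 3/2^11
|error| ≤ 0.0014648438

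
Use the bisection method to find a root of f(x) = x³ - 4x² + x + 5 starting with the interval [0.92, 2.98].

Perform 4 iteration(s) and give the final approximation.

f(x) = x³ - 4x² + x + 5
Initial interval: [0.92, 2.98]

Iteration 1:
  c_1 = (0.920000 + 2.980000)/2 = 1.950000
  f(c_1) = f(1.950000) = -0.845125
  f(a) × f(c) < 0, new interval: [0.920000, 1.950000]
Iteration 2:
  c_2 = (0.920000 + 1.950000)/2 = 1.435000
  f(c_2) = f(1.435000) = 1.153088
  f(a) × f(c) ≥ 0, new interval: [1.435000, 1.950000]
Iteration 3:
  c_3 = (1.435000 + 1.950000)/2 = 1.692500
  f(c_3) = f(1.692500) = 0.082536
  f(a) × f(c) ≥ 0, new interval: [1.692500, 1.950000]
Iteration 4:
  c_4 = (1.692500 + 1.950000)/2 = 1.821250
  f(c_4) = f(1.821250) = -0.405558
  f(a) × f(c) < 0, new interval: [1.692500, 1.821250]

After 4 iteration(s), the approximation is c_4 = 1.821250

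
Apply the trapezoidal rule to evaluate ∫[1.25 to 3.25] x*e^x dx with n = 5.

f(x) = x*e^x
a = 1.25, b = 3.25, n = 5
h = (b - a)/n = 0.400000

Trapezoidal rule: (h/2)[f(x₀) + 2f(x₁) + 2f(x₂) + ... + f(xₙ)]

x_0 = 1.2500, f(x_0) = 4.362929, coefficient = 1
x_1 = 1.6500, f(x_1) = 8.591517, coefficient = 2
x_2 = 2.0500, f(x_2) = 15.924197, coefficient = 2
x_3 = 2.4500, f(x_3) = 28.391449, coefficient = 2
x_4 = 2.8500, f(x_4) = 49.270178, coefficient = 2
x_5 = 3.2500, f(x_5) = 83.818605, coefficient = 1

I ≈ (0.400000/2) × 292.536217 = 58.507243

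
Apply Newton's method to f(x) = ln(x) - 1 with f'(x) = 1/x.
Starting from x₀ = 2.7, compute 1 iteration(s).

f(x) = ln(x) - 1
f'(x) = 1/x
x₀ = 2.7

Newton-Raphson formula: x_{n+1} = x_n - f(x_n)/f'(x_n)

Iteration 1:
  f(2.700000) = -0.006748
  f'(2.700000) = 0.370370
  x_1 = 2.700000 - (-0.006748)/0.370370 = 2.718220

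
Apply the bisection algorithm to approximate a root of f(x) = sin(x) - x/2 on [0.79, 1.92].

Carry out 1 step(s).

f(x) = sin(x) - x/2
Initial interval: [0.79, 1.92]

Iteration 1:
  c_1 = (0.790000 + 1.920000)/2 = 1.355000
  f(c_1) = f(1.355000) = 0.299306
  f(a) × f(c) ≥ 0, new interval: [1.355000, 1.920000]

After 1 iteration(s), the approximation is c_1 = 1.355000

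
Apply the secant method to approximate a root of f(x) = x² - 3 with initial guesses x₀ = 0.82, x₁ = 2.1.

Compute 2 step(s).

f(x) = x² - 3
x₀ = 0.82, x₁ = 2.1

Secant formula: x_{n+1} = x_n - f(x_n)(x_n - x_{n-1})/(f(x_n) - f(x_{n-1}))

Iteration 1:
  f(0.820000) = -2.327600
  f(2.100000) = 1.410000
  x_2 = 2.100000 - 1.410000×(2.100000 - 0.820000)/(1.410000 - (-2.327600))
       = 1.617123
Iteration 2:
  f(2.100000) = 1.410000
  f(1.617123) = -0.384912
  x_3 = 1.617123 - (-0.384912)×(1.617123 - 2.100000)/(-0.384912 - 1.410000)
       = 1.720674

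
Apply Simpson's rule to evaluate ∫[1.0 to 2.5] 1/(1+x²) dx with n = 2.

f(x) = 1/(1+x²)
a = 1.0, b = 2.5, n = 2
h = (b - a)/n = 0.750000

Simpson's rule: (h/3)[f(x₀) + 4f(x₁) + 2f(x₂) + ... + f(xₙ)]

x_0 = 1.0000, f(x_0) = 0.500000, coefficient = 1
x_1 = 1.7500, f(x_1) = 0.246154, coefficient = 4
x_2 = 2.5000, f(x_2) = 0.137931, coefficient = 1

I ≈ (0.750000/3) × 1.622546 = 0.405637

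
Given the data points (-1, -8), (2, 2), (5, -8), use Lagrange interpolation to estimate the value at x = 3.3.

Lagrange interpolation formula:
P(x) = Σ yᵢ × Lᵢ(x)
where Lᵢ(x) = Π_{j≠i} (x - xⱼ)/(xᵢ - xⱼ)

L_0(3.3) = (3.3 - 2)/(-1 - 2) × (3.3 - 5)/(-1 - 5) = -0.122778
L_1(3.3) = (3.3 - (-1))/(2 - (-1)) × (3.3 - 5)/(2 - 5) = 0.812222
L_2(3.3) = (3.3 - (-1))/(5 - (-1)) × (3.3 - 2)/(5 - 2) = 0.310556

P(3.3) = (-8)×L_0(3.3) + 2×L_1(3.3) + (-8)×L_2(3.3)
P(3.3) = 0.122222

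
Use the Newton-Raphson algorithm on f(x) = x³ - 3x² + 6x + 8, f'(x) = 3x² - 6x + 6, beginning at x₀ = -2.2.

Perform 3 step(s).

f(x) = x³ - 3x² + 6x + 8
f'(x) = 3x² - 6x + 6
x₀ = -2.2

Newton-Raphson formula: x_{n+1} = x_n - f(x_n)/f'(x_n)

Iteration 1:
  f(-2.200000) = -30.368000
  f'(-2.200000) = 33.720000
  x_1 = -2.200000 - (-30.368000)/33.720000 = -1.299407
Iteration 2:
  f(-1.299407) = -7.055810
  f'(-1.299407) = 18.861816
  x_2 = -1.299407 - (-7.055810)/18.861816 = -0.925328
Iteration 3:
  f(-0.925328) = -0.912957
  f'(-0.925328) = 14.120662
  x_3 = -0.925328 - (-0.912957)/14.120662 = -0.860674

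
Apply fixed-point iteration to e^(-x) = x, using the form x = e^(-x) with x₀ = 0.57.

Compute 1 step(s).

Equation: e^(-x) = x
Fixed-point form: x = e^(-x)
x₀ = 0.57

x_1 = g(0.570000) = 0.565525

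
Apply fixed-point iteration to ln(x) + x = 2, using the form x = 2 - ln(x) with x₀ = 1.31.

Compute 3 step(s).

Equation: ln(x) + x = 2
Fixed-point form: x = 2 - ln(x)
x₀ = 1.31

x_1 = g(1.310000) = 1.729973
x_2 = g(1.729973) = 1.451894
x_3 = g(1.451894) = 1.627131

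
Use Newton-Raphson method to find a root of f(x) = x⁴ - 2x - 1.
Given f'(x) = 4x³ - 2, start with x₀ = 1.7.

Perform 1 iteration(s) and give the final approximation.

f(x) = x⁴ - 2x - 1
f'(x) = 4x³ - 2
x₀ = 1.7

Newton-Raphson formula: x_{n+1} = x_n - f(x_n)/f'(x_n)

Iteration 1:
  f(1.700000) = 3.952100
  f'(1.700000) = 17.652000
  x_1 = 1.700000 - 3.952100/17.652000 = 1.476110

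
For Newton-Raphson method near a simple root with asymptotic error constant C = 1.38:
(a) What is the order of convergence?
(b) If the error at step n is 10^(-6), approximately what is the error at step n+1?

(a) Newton-Raphson has quadratic (order 2) convergence near simple roots.
    This means |e_{n+1}| ≈ C|e_n|².

(b) With |e_n| = 10^(-6) and C = 1.38:
    |e_{n+1}| ≈ 1.38 × (10^(-6))² = 1.38 × 10^(-12)

(a) 2 (quadratic); (b) |e_{n+1}| ≈ 1.380e-12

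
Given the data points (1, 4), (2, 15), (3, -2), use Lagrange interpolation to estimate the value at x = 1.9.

Lagrange interpolation formula:
P(x) = Σ yᵢ × Lᵢ(x)
where Lᵢ(x) = Π_{j≠i} (x - xⱼ)/(xᵢ - xⱼ)

L_0(1.9) = (1.9 - 2)/(1 - 2) × (1.9 - 3)/(1 - 3) = 0.055000
L_1(1.9) = (1.9 - 1)/(2 - 1) × (1.9 - 3)/(2 - 3) = 0.990000
L_2(1.9) = (1.9 - 1)/(3 - 1) × (1.9 - 2)/(3 - 2) = -0.045000

P(1.9) = 4×L_0(1.9) + 15×L_1(1.9) + (-2)×L_2(1.9)
P(1.9) = 15.160000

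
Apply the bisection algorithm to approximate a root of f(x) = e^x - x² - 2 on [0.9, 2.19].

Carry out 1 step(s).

f(x) = e^x - x² - 2
Initial interval: [0.9, 2.19]

Iteration 1:
  c_1 = (0.900000 + 2.190000)/2 = 1.545000
  f(c_1) = f(1.545000) = 0.300947
  f(a) × f(c) < 0, new interval: [0.900000, 1.545000]

After 1 iteration(s), the approximation is c_1 = 1.545000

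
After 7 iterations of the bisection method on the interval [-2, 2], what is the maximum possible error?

Bisection error bound: |error| ≤ (b-a)/2^n
|error| ≤ (2 - (-2))/2^7 = 4/2^7
|error| ≤ 0.0312500000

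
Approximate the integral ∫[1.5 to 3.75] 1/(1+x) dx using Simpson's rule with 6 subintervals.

f(x) = 1/(1+x)
a = 1.5, b = 3.75, n = 6
h = (b - a)/n = 0.375000

Simpson's rule: (h/3)[f(x₀) + 4f(x₁) + 2f(x₂) + ... + f(xₙ)]

x_0 = 1.5000, f(x_0) = 0.400000, coefficient = 1
x_1 = 1.8750, f(x_1) = 0.347826, coefficient = 4
x_2 = 2.2500, f(x_2) = 0.307692, coefficient = 2
x_3 = 2.6250, f(x_3) = 0.275862, coefficient = 4
x_4 = 3.0000, f(x_4) = 0.250000, coefficient = 2
x_5 = 3.3750, f(x_5) = 0.228571, coefficient = 4
x_6 = 3.7500, f(x_6) = 0.210526, coefficient = 1

I ≈ (0.375000/3) × 5.134949 = 0.641869
Exact value: 0.641854
Error: 0.000015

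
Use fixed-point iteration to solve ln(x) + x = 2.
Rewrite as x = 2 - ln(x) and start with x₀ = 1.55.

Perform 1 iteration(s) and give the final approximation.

Equation: ln(x) + x = 2
Fixed-point form: x = 2 - ln(x)
x₀ = 1.55

x_1 = g(1.550000) = 1.561745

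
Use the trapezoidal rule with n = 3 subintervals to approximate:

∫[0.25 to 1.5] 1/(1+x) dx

f(x) = 1/(1+x)
a = 0.25, b = 1.5, n = 3
h = (b - a)/n = 0.416667

Trapezoidal rule: (h/2)[f(x₀) + 2f(x₁) + 2f(x₂) + ... + f(xₙ)]

x_0 = 0.2500, f(x_0) = 0.800000, coefficient = 1
x_1 = 0.6667, f(x_1) = 0.600000, coefficient = 2
x_2 = 1.0833, f(x_2) = 0.480000, coefficient = 2
x_3 = 1.5000, f(x_3) = 0.400000, coefficient = 1

I ≈ (0.416667/2) × 3.360000 = 0.700000
Exact value: 0.693147
Error: 0.006853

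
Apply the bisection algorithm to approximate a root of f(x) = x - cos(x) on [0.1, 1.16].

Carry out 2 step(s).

f(x) = x - cos(x)
Initial interval: [0.1, 1.16]

Iteration 1:
  c_1 = (0.100000 + 1.160000)/2 = 0.630000
  f(c_1) = f(0.630000) = -0.178028
  f(a) × f(c) ≥ 0, new interval: [0.630000, 1.160000]
Iteration 2:
  c_2 = (0.630000 + 1.160000)/2 = 0.895000
  f(c_2) = f(0.895000) = 0.269481
  f(a) × f(c) < 0, new interval: [0.630000, 0.895000]

After 2 iteration(s), the approximation is c_2 = 0.895000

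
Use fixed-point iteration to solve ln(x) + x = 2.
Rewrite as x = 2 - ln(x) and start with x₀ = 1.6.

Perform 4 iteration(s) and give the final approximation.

Equation: ln(x) + x = 2
Fixed-point form: x = 2 - ln(x)
x₀ = 1.6

x_1 = g(1.600000) = 1.529996
x_2 = g(1.529996) = 1.574735
x_3 = g(1.574735) = 1.545913
x_4 = g(1.545913) = 1.564385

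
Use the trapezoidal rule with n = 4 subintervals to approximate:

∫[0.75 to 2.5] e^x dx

f(x) = e^x
a = 0.75, b = 2.5, n = 4
h = (b - a)/n = 0.437500

Trapezoidal rule: (h/2)[f(x₀) + 2f(x₁) + 2f(x₂) + ... + f(xₙ)]

x_0 = 0.7500, f(x_0) = 2.117000, coefficient = 1
x_1 = 1.1875, f(x_1) = 3.278874, coefficient = 2
x_2 = 1.6250, f(x_2) = 5.078419, coefficient = 2
x_3 = 2.0625, f(x_3) = 7.865609, coefficient = 2
x_4 = 2.5000, f(x_4) = 12.182494, coefficient = 1

I ≈ (0.437500/2) × 46.745298 = 10.225534
Exact value: 10.065494
Error: 0.160040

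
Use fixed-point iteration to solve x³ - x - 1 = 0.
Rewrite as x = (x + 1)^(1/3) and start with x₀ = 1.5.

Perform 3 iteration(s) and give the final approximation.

Equation: x³ - x - 1 = 0
Fixed-point form: x = (x + 1)^(1/3)
x₀ = 1.5

x_1 = g(1.500000) = 1.357209
x_2 = g(1.357209) = 1.330861
x_3 = g(1.330861) = 1.325884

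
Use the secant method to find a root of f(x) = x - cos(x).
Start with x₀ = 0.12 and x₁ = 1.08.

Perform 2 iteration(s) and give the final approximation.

f(x) = x - cos(x)
x₀ = 0.12, x₁ = 1.08

Secant formula: x_{n+1} = x_n - f(x_n)(x_n - x_{n-1})/(f(x_n) - f(x_{n-1}))

Iteration 1:
  f(0.120000) = -0.872809
  f(1.080000) = 0.608672
  x_2 = 1.080000 - 0.608672×(1.080000 - 0.120000)/(0.608672 - (-0.872809))
       = 0.685580
Iteration 2:
  f(1.080000) = 0.608672
  f(0.685580) = -0.088471
  x_3 = 0.685580 - (-0.088471)×(0.685580 - 1.080000)/(-0.088471 - 0.608672)
       = 0.735634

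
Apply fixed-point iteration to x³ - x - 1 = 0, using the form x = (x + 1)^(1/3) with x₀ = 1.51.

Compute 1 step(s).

Equation: x³ - x - 1 = 0
Fixed-point form: x = (x + 1)^(1/3)
x₀ = 1.51

x_1 = g(1.510000) = 1.359016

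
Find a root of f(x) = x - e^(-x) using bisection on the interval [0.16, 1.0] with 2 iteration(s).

f(x) = x - e^(-x)
Initial interval: [0.16, 1.0]

Iteration 1:
  c_1 = (0.160000 + 1.000000)/2 = 0.580000
  f(c_1) = f(0.580000) = 0.020102
  f(a) × f(c) < 0, new interval: [0.160000, 0.580000]
Iteration 2:
  c_2 = (0.160000 + 0.580000)/2 = 0.370000
  f(c_2) = f(0.370000) = -0.320734
  f(a) × f(c) ≥ 0, new interval: [0.370000, 0.580000]

After 2 iteration(s), the approximation is c_2 = 0.370000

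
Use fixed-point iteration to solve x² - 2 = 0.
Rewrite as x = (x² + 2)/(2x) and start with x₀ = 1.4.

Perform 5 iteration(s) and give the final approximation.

Equation: x² - 2 = 0
Fixed-point form: x = (x² + 2)/(2x)
x₀ = 1.4

x_1 = g(1.400000) = 1.414286
x_2 = g(1.414286) = 1.414214
x_3 = g(1.414214) = 1.414214
x_4 = g(1.414214) = 1.414214
x_5 = g(1.414214) = 1.414214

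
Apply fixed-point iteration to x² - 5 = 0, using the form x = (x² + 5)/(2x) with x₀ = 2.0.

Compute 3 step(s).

Equation: x² - 5 = 0
Fixed-point form: x = (x² + 5)/(2x)
x₀ = 2.0

x_1 = g(2.000000) = 2.250000
x_2 = g(2.250000) = 2.236111
x_3 = g(2.236111) = 2.236068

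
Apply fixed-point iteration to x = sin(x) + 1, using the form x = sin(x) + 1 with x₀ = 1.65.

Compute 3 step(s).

Equation: x = sin(x) + 1
Fixed-point form: x = sin(x) + 1
x₀ = 1.65

x_1 = g(1.650000) = 1.996865
x_2 = g(1.996865) = 1.910598
x_3 = g(1.910598) = 1.942821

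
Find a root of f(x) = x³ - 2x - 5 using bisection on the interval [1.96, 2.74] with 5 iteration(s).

f(x) = x³ - 2x - 5
Initial interval: [1.96, 2.74]

Iteration 1:
  c_1 = (1.960000 + 2.740000)/2 = 2.350000
  f(c_1) = f(2.350000) = 3.277875
  f(a) × f(c) < 0, new interval: [1.960000, 2.350000]
Iteration 2:
  c_2 = (1.960000 + 2.350000)/2 = 2.155000
  f(c_2) = f(2.155000) = 0.697874
  f(a) × f(c) < 0, new interval: [1.960000, 2.155000]
Iteration 3:
  c_3 = (1.960000 + 2.155000)/2 = 2.057500
  f(c_3) = f(2.057500) = -0.404972
  f(a) × f(c) ≥ 0, new interval: [2.057500, 2.155000]
Iteration 4:
  c_4 = (2.057500 + 2.155000)/2 = 2.106250
  f(c_4) = f(2.106250) = 0.131434
  f(a) × f(c) < 0, new interval: [2.057500, 2.106250]
Iteration 5:
  c_5 = (2.057500 + 2.106250)/2 = 2.081875
  f(c_5) = f(2.081875) = -0.140480
  f(a) × f(c) ≥ 0, new interval: [2.081875, 2.106250]

After 5 iteration(s), the approximation is c_5 = 2.081875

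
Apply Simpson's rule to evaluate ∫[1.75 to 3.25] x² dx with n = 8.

f(x) = x²
a = 1.75, b = 3.25, n = 8
h = (b - a)/n = 0.187500

Simpson's rule: (h/3)[f(x₀) + 4f(x₁) + 2f(x₂) + ... + f(xₙ)]

x_0 = 1.7500, f(x_0) = 3.062500, coefficient = 1
x_1 = 1.9375, f(x_1) = 3.753906, coefficient = 4
x_2 = 2.1250, f(x_2) = 4.515625, coefficient = 2
x_3 = 2.3125, f(x_3) = 5.347656, coefficient = 4
x_4 = 2.5000, f(x_4) = 6.250000, coefficient = 2
x_5 = 2.6875, f(x_5) = 7.222656, coefficient = 4
x_6 = 2.8750, f(x_6) = 8.265625, coefficient = 2
x_7 = 3.0625, f(x_7) = 9.378906, coefficient = 4
x_8 = 3.2500, f(x_8) = 10.562500, coefficient = 1

I ≈ (0.187500/3) × 154.500000 = 9.656250
Exact value: 9.656250
Error: 0.000000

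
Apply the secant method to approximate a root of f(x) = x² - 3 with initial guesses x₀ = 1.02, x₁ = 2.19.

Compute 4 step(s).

f(x) = x² - 3
x₀ = 1.02, x₁ = 2.19

Secant formula: x_{n+1} = x_n - f(x_n)(x_n - x_{n-1})/(f(x_n) - f(x_{n-1}))

Iteration 1:
  f(1.020000) = -1.959600
  f(2.190000) = 1.796100
  x_2 = 2.190000 - 1.796100×(2.190000 - 1.020000)/(1.796100 - (-1.959600))
       = 1.630467
Iteration 2:
  f(2.190000) = 1.796100
  f(1.630467) = -0.341576
  x_3 = 1.630467 - (-0.341576)×(1.630467 - 2.190000)/(-0.341576 - 1.796100)
       = 1.719874
Iteration 3:
  f(1.630467) = -0.341576
  f(1.719874) = -0.042033
  x_4 = 1.719874 - (-0.042033)×(1.719874 - 1.630467)/(-0.042033 - (-0.341576))
       = 1.732420
Iteration 4:
  f(1.719874) = -0.042033
  f(1.732420) = 0.001279
  x_5 = 1.732420 - 0.001279×(1.732420 - 1.719874)/(0.001279 - (-0.042033))
       = 1.732050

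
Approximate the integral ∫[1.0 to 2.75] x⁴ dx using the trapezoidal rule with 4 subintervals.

f(x) = x⁴
a = 1.0, b = 2.75, n = 4
h = (b - a)/n = 0.437500

Trapezoidal rule: (h/2)[f(x₀) + 2f(x₁) + 2f(x₂) + ... + f(xₙ)]

x_0 = 1.0000, f(x_0) = 1.000000, coefficient = 1
x_1 = 1.4375, f(x_1) = 4.270035, coefficient = 2
x_2 = 1.8750, f(x_2) = 12.359619, coefficient = 2
x_3 = 2.3125, f(x_3) = 28.597427, coefficient = 2
x_4 = 2.7500, f(x_4) = 57.191406, coefficient = 1

I ≈ (0.437500/2) × 148.645569 = 32.516218
Exact value: 31.255273
Error: 1.260945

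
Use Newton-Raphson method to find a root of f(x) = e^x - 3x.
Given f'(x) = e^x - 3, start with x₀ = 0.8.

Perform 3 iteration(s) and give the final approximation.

f(x) = e^x - 3x
f'(x) = e^x - 3
x₀ = 0.8

Newton-Raphson formula: x_{n+1} = x_n - f(x_n)/f'(x_n)

Iteration 1:
  f(0.800000) = -0.174459
  f'(0.800000) = -0.774459
  x_1 = 0.800000 - (-0.174459)/(-0.774459) = 0.574734
Iteration 2:
  f(0.574734) = 0.052456
  f'(0.574734) = -1.223342
  x_2 = 0.574734 - 0.052456/(-1.223342) = 0.617613
Iteration 3:
  f(0.617613) = 0.001657
  f'(0.617613) = -1.145504
  x_3 = 0.617613 - 0.001657/(-1.145504) = 0.619060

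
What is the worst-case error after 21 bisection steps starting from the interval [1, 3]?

Bisection error bound: |error| ≤ (b-a)/2^n
|error| ≤ (3 - 1)/2^21 = 2/2^21
|error| ≤ 0.0000009537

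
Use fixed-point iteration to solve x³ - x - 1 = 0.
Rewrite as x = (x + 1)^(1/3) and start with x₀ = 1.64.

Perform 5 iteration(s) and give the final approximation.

Equation: x³ - x - 1 = 0
Fixed-point form: x = (x + 1)^(1/3)
x₀ = 1.64

x_1 = g(1.640000) = 1.382085
x_2 = g(1.382085) = 1.335526
x_3 = g(1.335526) = 1.326768
x_4 = g(1.326768) = 1.325107
x_5 = g(1.325107) = 1.324792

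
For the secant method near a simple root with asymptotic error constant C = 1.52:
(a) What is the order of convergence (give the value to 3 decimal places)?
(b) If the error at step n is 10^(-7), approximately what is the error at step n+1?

(a) Secant method has superlinear convergence with order φ = (1+√5)/2 ≈ 1.618.
    This means |e_{n+1}| ≈ C|e_n|^1.618.

(b) With |e_n| = 10^(-7) and C = 1.52:
    |e_{n+1}| ≈ 1.52 × (10^(-7))^1.618 = 1.52 × 10^(-11.33)

(a) ≈ 1.618 (golden ratio); (b) |e_{n+1}| ≈ 7.171e-12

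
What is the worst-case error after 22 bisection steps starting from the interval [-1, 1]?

Bisection error bound: |error| ≤ (b-a)/2^n
|error| ≤ (1 - (-1))/2^22 = 2/2^22
|error| ≤ 0.0000004768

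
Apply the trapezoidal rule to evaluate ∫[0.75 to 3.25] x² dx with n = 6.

f(x) = x²
a = 0.75, b = 3.25, n = 6
h = (b - a)/n = 0.416667

Trapezoidal rule: (h/2)[f(x₀) + 2f(x₁) + 2f(x₂) + ... + f(xₙ)]

x_0 = 0.7500, f(x_0) = 0.562500, coefficient = 1
x_1 = 1.1667, f(x_1) = 1.361111, coefficient = 2
x_2 = 1.5833, f(x_2) = 2.506944, coefficient = 2
x_3 = 2.0000, f(x_3) = 4.000000, coefficient = 2
x_4 = 2.4167, f(x_4) = 5.840278, coefficient = 2
x_5 = 2.8333, f(x_5) = 8.027778, coefficient = 2
x_6 = 3.2500, f(x_6) = 10.562500, coefficient = 1

I ≈ (0.416667/2) × 54.597222 = 11.374421
Exact value: 11.302083
Error: 0.072338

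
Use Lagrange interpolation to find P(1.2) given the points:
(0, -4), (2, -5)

Lagrange interpolation formula:
P(x) = Σ yᵢ × Lᵢ(x)
where Lᵢ(x) = Π_{j≠i} (x - xⱼ)/(xᵢ - xⱼ)

L_0(1.2) = (1.2 - 2)/(0 - 2) = 0.400000
L_1(1.2) = (1.2 - 0)/(2 - 0) = 0.600000

P(1.2) = (-4)×L_0(1.2) + (-5)×L_1(1.2)
P(1.2) = -4.600000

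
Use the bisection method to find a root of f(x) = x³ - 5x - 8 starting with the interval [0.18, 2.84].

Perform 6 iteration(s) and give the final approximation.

f(x) = x³ - 5x - 8
Initial interval: [0.18, 2.84]

Iteration 1:
  c_1 = (0.180000 + 2.840000)/2 = 1.510000
  f(c_1) = f(1.510000) = -12.107049
  f(a) × f(c) ≥ 0, new interval: [1.510000, 2.840000]
Iteration 2:
  c_2 = (1.510000 + 2.840000)/2 = 2.175000
  f(c_2) = f(2.175000) = -8.585891
  f(a) × f(c) ≥ 0, new interval: [2.175000, 2.840000]
Iteration 3:
  c_3 = (2.175000 + 2.840000)/2 = 2.507500
  f(c_3) = f(2.507500) = -4.771453
  f(a) × f(c) ≥ 0, new interval: [2.507500, 2.840000]
Iteration 4:
  c_4 = (2.507500 + 2.840000)/2 = 2.673750
  f(c_4) = f(2.673750) = -2.254274
  f(a) × f(c) ≥ 0, new interval: [2.673750, 2.840000]
Iteration 5:
  c_5 = (2.673750 + 2.840000)/2 = 2.756875
  f(c_5) = f(2.756875) = -0.831133
  f(a) × f(c) ≥ 0, new interval: [2.756875, 2.840000]
Iteration 6:
  c_6 = (2.756875 + 2.840000)/2 = 2.798437
  f(c_6) = f(2.798437) = -0.076917
  f(a) × f(c) ≥ 0, new interval: [2.798437, 2.840000]

After 6 iteration(s), the approximation is c_6 = 2.798437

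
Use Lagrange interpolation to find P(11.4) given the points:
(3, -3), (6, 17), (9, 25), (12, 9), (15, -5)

Lagrange interpolation formula:
P(x) = Σ yᵢ × Lᵢ(x)
where Lᵢ(x) = Π_{j≠i} (x - xⱼ)/(xᵢ - xⱼ)

L_0(11.4) = (11.4 - 6)/(3 - 6) × (11.4 - 9)/(3 - 9) × (11.4 - 12)/(3 - 12) × (11.4 - 15)/(3 - 15) = 0.014400
L_1(11.4) = (11.4 - 3)/(6 - 3) × (11.4 - 9)/(6 - 9) × (11.4 - 12)/(6 - 12) × (11.4 - 15)/(6 - 15) = -0.089600
L_2(11.4) = (11.4 - 3)/(9 - 3) × (11.4 - 6)/(9 - 6) × (11.4 - 12)/(9 - 12) × (11.4 - 15)/(9 - 15) = 0.302400
L_3(11.4) = (11.4 - 3)/(12 - 3) × (11.4 - 6)/(12 - 6) × (11.4 - 9)/(12 - 9) × (11.4 - 15)/(12 - 15) = 0.806400
L_4(11.4) = (11.4 - 3)/(15 - 3) × (11.4 - 6)/(15 - 6) × (11.4 - 9)/(15 - 9) × (11.4 - 12)/(15 - 12) = -0.033600

P(11.4) = (-3)×L_0(11.4) + 17×L_1(11.4) + 25×L_2(11.4) + 9×L_3(11.4) + (-5)×L_4(11.4)
P(11.4) = 13.419200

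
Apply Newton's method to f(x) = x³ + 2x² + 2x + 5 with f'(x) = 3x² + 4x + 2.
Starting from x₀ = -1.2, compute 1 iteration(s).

f(x) = x³ + 2x² + 2x + 5
f'(x) = 3x² + 4x + 2
x₀ = -1.2

Newton-Raphson formula: x_{n+1} = x_n - f(x_n)/f'(x_n)

Iteration 1:
  f(-1.200000) = 3.752000
  f'(-1.200000) = 1.520000
  x_1 = -1.200000 - 3.752000/1.520000 = -3.668421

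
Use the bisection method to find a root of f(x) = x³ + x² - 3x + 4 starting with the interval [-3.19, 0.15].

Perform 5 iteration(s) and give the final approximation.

f(x) = x³ + x² - 3x + 4
Initial interval: [-3.19, 0.15]

Iteration 1:
  c_1 = (-3.190000 + 0.150000)/2 = -1.520000
  f(c_1) = f(-1.520000) = 7.358592
  f(a) × f(c) < 0, new interval: [-3.190000, -1.520000]
Iteration 2:
  c_2 = (-3.190000 + (-1.520000))/2 = -2.355000
  f(c_2) = f(-2.355000) = 3.550136
  f(a) × f(c) < 0, new interval: [-3.190000, -2.355000]
Iteration 3:
  c_3 = (-3.190000 + (-2.355000))/2 = -2.772500
  f(c_3) = f(-2.772500) = -1.307275
  f(a) × f(c) ≥ 0, new interval: [-2.772500, -2.355000]
Iteration 4:
  c_4 = (-2.772500 + (-2.355000))/2 = -2.563750
  f(c_4) = f(-2.563750) = 1.413012
  f(a) × f(c) < 0, new interval: [-2.772500, -2.563750]
Iteration 5:
  c_5 = (-2.772500 + (-2.563750))/2 = -2.668125
  f(c_5) = f(-2.668125) = 0.129175
  f(a) × f(c) < 0, new interval: [-2.772500, -2.668125]

After 5 iteration(s), the approximation is c_5 = -2.668125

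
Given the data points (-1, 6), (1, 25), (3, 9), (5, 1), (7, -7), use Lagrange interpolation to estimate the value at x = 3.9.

Lagrange interpolation formula:
P(x) = Σ yᵢ × Lᵢ(x)
where Lᵢ(x) = Π_{j≠i} (x - xⱼ)/(xᵢ - xⱼ)

L_0(3.9) = (3.9 - 1)/(-1 - 1) × (3.9 - 3)/(-1 - 3) × (3.9 - 5)/(-1 - 5) × (3.9 - 7)/(-1 - 7) = 0.023177
L_1(3.9) = (3.9 - (-1))/(1 - (-1)) × (3.9 - 3)/(1 - 3) × (3.9 - 5)/(1 - 5) × (3.9 - 7)/(1 - 7) = -0.156647
L_2(3.9) = (3.9 - (-1))/(3 - (-1)) × (3.9 - 1)/(3 - 1) × (3.9 - 5)/(3 - 5) × (3.9 - 7)/(3 - 7) = 0.757127
L_3(3.9) = (3.9 - (-1))/(5 - (-1)) × (3.9 - 1)/(5 - 1) × (3.9 - 3)/(5 - 3) × (3.9 - 7)/(5 - 7) = 0.412978
L_4(3.9) = (3.9 - (-1))/(7 - (-1)) × (3.9 - 1)/(7 - 1) × (3.9 - 3)/(7 - 3) × (3.9 - 5)/(7 - 5) = -0.036635

P(3.9) = 6×L_0(3.9) + 25×L_1(3.9) + 9×L_2(3.9) + 1×L_3(3.9) + (-7)×L_4(3.9)
P(3.9) = 3.706455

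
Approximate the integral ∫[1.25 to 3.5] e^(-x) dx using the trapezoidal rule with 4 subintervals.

f(x) = e^(-x)
a = 1.25, b = 3.5, n = 4
h = (b - a)/n = 0.562500

Trapezoidal rule: (h/2)[f(x₀) + 2f(x₁) + 2f(x₂) + ... + f(xₙ)]

x_0 = 1.2500, f(x_0) = 0.286505, coefficient = 1
x_1 = 1.8125, f(x_1) = 0.163246, coefficient = 2
x_2 = 2.3750, f(x_2) = 0.093014, coefficient = 2
x_3 = 2.9375, f(x_3) = 0.052998, coefficient = 2
x_4 = 3.5000, f(x_4) = 0.030197, coefficient = 1

I ≈ (0.562500/2) × 0.935218 = 0.263030
Exact value: 0.256307
Error: 0.006723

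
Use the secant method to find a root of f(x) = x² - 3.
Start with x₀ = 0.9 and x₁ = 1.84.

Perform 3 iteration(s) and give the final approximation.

f(x) = x² - 3
x₀ = 0.9, x₁ = 1.84

Secant formula: x_{n+1} = x_n - f(x_n)(x_n - x_{n-1})/(f(x_n) - f(x_{n-1}))

Iteration 1:
  f(0.900000) = -2.190000
  f(1.840000) = 0.385600
  x_2 = 1.840000 - 0.385600×(1.840000 - 0.900000)/(0.385600 - (-2.190000))
       = 1.699270
Iteration 2:
  f(1.840000) = 0.385600
  f(1.699270) = -0.112481
  x_3 = 1.699270 - (-0.112481)×(1.699270 - 1.840000)/(-0.112481 - 0.385600)
       = 1.731051
Iteration 3:
  f(1.699270) = -0.112481
  f(1.731051) = -0.003462
  x_4 = 1.731051 - (-0.003462)×(1.731051 - 1.699270)/(-0.003462 - (-0.112481))
       = 1.732060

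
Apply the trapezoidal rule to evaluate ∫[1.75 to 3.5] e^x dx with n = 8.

f(x) = e^x
a = 1.75, b = 3.5, n = 8
h = (b - a)/n = 0.218750

Trapezoidal rule: (h/2)[f(x₀) + 2f(x₁) + 2f(x₂) + ... + f(xₙ)]

x_0 = 1.7500, f(x_0) = 5.754603, coefficient = 1
x_1 = 1.9688, f(x_1) = 7.161719, coefficient = 2
x_2 = 2.1875, f(x_2) = 8.912903, coefficient = 2
x_3 = 2.4062, f(x_3) = 11.092287, coefficient = 2
x_4 = 2.6250, f(x_4) = 13.804574, coefficient = 2
x_5 = 2.8438, f(x_5) = 17.180070, coefficient = 2
x_6 = 3.0625, f(x_6) = 21.380943, coefficient = 2
x_7 = 3.2812, f(x_7) = 26.609013, coefficient = 2
x_8 = 3.5000, f(x_8) = 33.115452, coefficient = 1

I ≈ (0.218750/2) × 251.153073 = 27.469867
Exact value: 27.360849
Error: 0.109018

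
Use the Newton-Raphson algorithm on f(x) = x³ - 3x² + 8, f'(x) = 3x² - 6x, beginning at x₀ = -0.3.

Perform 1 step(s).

f(x) = x³ - 3x² + 8
f'(x) = 3x² - 6x
x₀ = -0.3

Newton-Raphson formula: x_{n+1} = x_n - f(x_n)/f'(x_n)

Iteration 1:
  f(-0.300000) = 7.703000
  f'(-0.300000) = 2.070000
  x_1 = -0.300000 - 7.703000/2.070000 = -4.021256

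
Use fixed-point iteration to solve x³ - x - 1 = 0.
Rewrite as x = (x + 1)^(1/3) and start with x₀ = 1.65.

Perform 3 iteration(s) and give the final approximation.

Equation: x³ - x - 1 = 0
Fixed-point form: x = (x + 1)^(1/3)
x₀ = 1.65

x_1 = g(1.650000) = 1.383828
x_2 = g(1.383828) = 1.335852
x_3 = g(1.335852) = 1.326829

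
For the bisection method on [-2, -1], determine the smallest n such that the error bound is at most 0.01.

We need (b-a)/2^n ≤ 0.01
(-1 - (-2))/2^n ≤ 0.01
1/2^n ≤ 0.01
2^n ≥ 100
n ≥ log₂(100) = 6.64
n ≥ 7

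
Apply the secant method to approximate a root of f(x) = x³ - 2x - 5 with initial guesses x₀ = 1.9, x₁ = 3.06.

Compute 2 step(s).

f(x) = x³ - 2x - 5
x₀ = 1.9, x₁ = 3.06

Secant formula: x_{n+1} = x_n - f(x_n)(x_n - x_{n-1})/(f(x_n) - f(x_{n-1}))

Iteration 1:
  f(1.900000) = -1.941000
  f(3.060000) = 17.532616
  x_2 = 3.060000 - 17.532616×(3.060000 - 1.900000)/(17.532616 - (-1.941000))
       = 2.015621
Iteration 2:
  f(3.060000) = 17.532616
  f(2.015621) = -0.842322
  x_3 = 2.015621 - (-0.842322)×(2.015621 - 3.060000)/(-0.842322 - 17.532616)
       = 2.063496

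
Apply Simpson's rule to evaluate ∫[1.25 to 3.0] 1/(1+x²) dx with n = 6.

f(x) = 1/(1+x²)
a = 1.25, b = 3.0, n = 6
h = (b - a)/n = 0.291667

Simpson's rule: (h/3)[f(x₀) + 4f(x₁) + 2f(x₂) + ... + f(xₙ)]

x_0 = 1.2500, f(x_0) = 0.390244, coefficient = 1
x_1 = 1.5417, f(x_1) = 0.296144, coefficient = 4
x_2 = 1.8333, f(x_2) = 0.229299, coefficient = 2
x_3 = 2.1250, f(x_3) = 0.181303, coefficient = 4
x_4 = 2.4167, f(x_4) = 0.146193, coefficient = 2
x_5 = 2.7083, f(x_5) = 0.119975, coefficient = 4
x_6 = 3.0000, f(x_6) = 0.100000, coefficient = 1

I ≈ (0.291667/3) × 3.630917 = 0.353006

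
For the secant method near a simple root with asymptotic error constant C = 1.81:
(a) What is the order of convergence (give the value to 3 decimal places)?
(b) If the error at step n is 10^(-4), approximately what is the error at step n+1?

(a) Secant method has superlinear convergence with order φ = (1+√5)/2 ≈ 1.618.
    This means |e_{n+1}| ≈ C|e_n|^1.618.

(b) With |e_n| = 10^(-4) and C = 1.81:
    |e_{n+1}| ≈ 1.81 × (10^(-4))^1.618 = 1.81 × 10^(-6.47)

(a) ≈ 1.618 (golden ratio); (b) |e_{n+1}| ≈ 6.103e-07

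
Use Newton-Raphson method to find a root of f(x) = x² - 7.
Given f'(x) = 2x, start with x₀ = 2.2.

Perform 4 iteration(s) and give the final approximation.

f(x) = x² - 7
f'(x) = 2x
x₀ = 2.2

Newton-Raphson formula: x_{n+1} = x_n - f(x_n)/f'(x_n)

Iteration 1:
  f(2.200000) = -2.160000
  f'(2.200000) = 4.400000
  x_1 = 2.200000 - (-2.160000)/4.400000 = 2.690909
Iteration 2:
  f(2.690909) = 0.240992
  f'(2.690909) = 5.381818
  x_2 = 2.690909 - 0.240992/5.381818 = 2.646130
Iteration 3:
  f(2.646130) = 0.002005
  f'(2.646130) = 5.292260
  x_3 = 2.646130 - 0.002005/5.292260 = 2.645751
Iteration 4:
  f(2.645751) = 0.000000
  f'(2.645751) = 5.291503
  x_4 = 2.645751 - 0.000000/5.291503 = 2.645751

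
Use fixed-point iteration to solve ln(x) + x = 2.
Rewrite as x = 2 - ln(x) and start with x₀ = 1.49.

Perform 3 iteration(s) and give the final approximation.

Equation: ln(x) + x = 2
Fixed-point form: x = 2 - ln(x)
x₀ = 1.49

x_1 = g(1.490000) = 1.601224
x_2 = g(1.601224) = 1.529232
x_3 = g(1.529232) = 1.575235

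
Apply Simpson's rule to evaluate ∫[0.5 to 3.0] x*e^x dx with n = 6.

f(x) = x*e^x
a = 0.5, b = 3.0, n = 6
h = (b - a)/n = 0.416667

Simpson's rule: (h/3)[f(x₀) + 4f(x₁) + 2f(x₂) + ... + f(xₙ)]

x_0 = 0.5000, f(x_0) = 0.824361, coefficient = 1
x_1 = 0.9167, f(x_1) = 2.292528, coefficient = 4
x_2 = 1.3333, f(x_2) = 5.058224, coefficient = 2
x_3 = 1.7500, f(x_3) = 10.070555, coefficient = 4
x_4 = 2.1667, f(x_4) = 18.913133, coefficient = 2
x_5 = 2.5833, f(x_5) = 34.206439, coefficient = 4
x_6 = 3.0000, f(x_6) = 60.256611, coefficient = 1

I ≈ (0.416667/3) × 295.301772 = 41.014135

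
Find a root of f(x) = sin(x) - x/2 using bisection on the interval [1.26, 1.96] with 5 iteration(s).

f(x) = sin(x) - x/2
Initial interval: [1.26, 1.96]

Iteration 1:
  c_1 = (1.260000 + 1.960000)/2 = 1.610000
  f(c_1) = f(1.610000) = 0.194232
  f(a) × f(c) ≥ 0, new interval: [1.610000, 1.960000]
Iteration 2:
  c_2 = (1.610000 + 1.960000)/2 = 1.785000
  f(c_2) = f(1.785000) = 0.084646
  f(a) × f(c) ≥ 0, new interval: [1.785000, 1.960000]
Iteration 3:
  c_3 = (1.785000 + 1.960000)/2 = 1.872500
  f(c_3) = f(1.872500) = 0.018582
  f(a) × f(c) ≥ 0, new interval: [1.872500, 1.960000]
Iteration 4:
  c_4 = (1.872500 + 1.960000)/2 = 1.916250
  f(c_4) = f(1.916250) = -0.017203
  f(a) × f(c) < 0, new interval: [1.872500, 1.916250]
Iteration 5:
  c_5 = (1.872500 + 1.916250)/2 = 1.894375
  f(c_5) = f(1.894375) = 0.000916
  f(a) × f(c) ≥ 0, new interval: [1.894375, 1.916250]

After 5 iteration(s), the approximation is c_5 = 1.894375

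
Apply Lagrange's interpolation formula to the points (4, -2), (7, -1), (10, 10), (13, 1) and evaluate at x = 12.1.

Lagrange interpolation formula:
P(x) = Σ yᵢ × Lᵢ(x)
where Lᵢ(x) = Π_{j≠i} (x - xⱼ)/(xᵢ - xⱼ)

L_0(12.1) = (12.1 - 7)/(4 - 7) × (12.1 - 10)/(4 - 10) × (12.1 - 13)/(4 - 13) = 0.059500
L_1(12.1) = (12.1 - 4)/(7 - 4) × (12.1 - 10)/(7 - 10) × (12.1 - 13)/(7 - 13) = -0.283500
L_2(12.1) = (12.1 - 4)/(10 - 4) × (12.1 - 7)/(10 - 7) × (12.1 - 13)/(10 - 13) = 0.688500
L_3(12.1) = (12.1 - 4)/(13 - 4) × (12.1 - 7)/(13 - 7) × (12.1 - 10)/(13 - 10) = 0.535500

P(12.1) = (-2)×L_0(12.1) + (-1)×L_1(12.1) + 10×L_2(12.1) + 1×L_3(12.1)
P(12.1) = 7.585000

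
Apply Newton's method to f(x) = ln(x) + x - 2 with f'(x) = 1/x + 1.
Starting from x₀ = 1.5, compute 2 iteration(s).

f(x) = ln(x) + x - 2
f'(x) = 1/x + 1
x₀ = 1.5

Newton-Raphson formula: x_{n+1} = x_n - f(x_n)/f'(x_n)

Iteration 1:
  f(1.500000) = -0.094535
  f'(1.500000) = 1.666667
  x_1 = 1.500000 - (-0.094535)/1.666667 = 1.556721
Iteration 2:
  f(1.556721) = -0.000697
  f'(1.556721) = 1.642376
  x_2 = 1.556721 - (-0.000697)/1.642376 = 1.557146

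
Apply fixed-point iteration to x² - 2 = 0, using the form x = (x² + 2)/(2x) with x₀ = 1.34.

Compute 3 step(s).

Equation: x² - 2 = 0
Fixed-point form: x = (x² + 2)/(2x)
x₀ = 1.34

x_1 = g(1.340000) = 1.416269
x_2 = g(1.416269) = 1.414215
x_3 = g(1.414215) = 1.414214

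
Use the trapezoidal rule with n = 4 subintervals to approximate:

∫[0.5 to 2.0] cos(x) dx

f(x) = cos(x)
a = 0.5, b = 2.0, n = 4
h = (b - a)/n = 0.375000

Trapezoidal rule: (h/2)[f(x₀) + 2f(x₁) + 2f(x₂) + ... + f(xₙ)]

x_0 = 0.5000, f(x_0) = 0.877583, coefficient = 1
x_1 = 0.8750, f(x_1) = 0.640997, coefficient = 2
x_2 = 1.2500, f(x_2) = 0.315322, coefficient = 2
x_3 = 1.6250, f(x_3) = -0.054177, coefficient = 2
x_4 = 2.0000, f(x_4) = -0.416147, coefficient = 1

I ≈ (0.375000/2) × 2.265720 = 0.424822
Exact value: 0.429872
Error: 0.005049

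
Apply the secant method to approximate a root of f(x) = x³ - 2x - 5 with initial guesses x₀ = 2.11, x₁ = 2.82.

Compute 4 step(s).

f(x) = x³ - 2x - 5
x₀ = 2.11, x₁ = 2.82

Secant formula: x_{n+1} = x_n - f(x_n)(x_n - x_{n-1})/(f(x_n) - f(x_{n-1}))

Iteration 1:
  f(2.110000) = 0.173931
  f(2.820000) = 11.785768
  x_2 = 2.820000 - 11.785768×(2.820000 - 2.110000)/(11.785768 - 0.173931)
       = 2.099365
Iteration 2:
  f(2.820000) = 11.785768
  f(2.099365) = 0.053872
  x_3 = 2.099365 - 0.053872×(2.099365 - 2.820000)/(0.053872 - 11.785768)
       = 2.096056
Iteration 3:
  f(2.099365) = 0.053872
  f(2.096056) = 0.016806
  x_4 = 2.096056 - 0.016806×(2.096056 - 2.099365)/(0.016806 - 0.053872)
       = 2.094556
Iteration 4:
  f(2.096056) = 0.016806
  f(2.094556) = 0.000045
  x_5 = 2.094556 - 0.000045×(2.094556 - 2.096056)/(0.000045 - 0.016806)
       = 2.094551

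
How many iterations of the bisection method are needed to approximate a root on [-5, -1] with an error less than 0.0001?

We need (b-a)/2^n ≤ 0.0001
(-1 - (-5))/2^n ≤ 0.0001
4/2^n ≤ 0.0001
2^n ≥ 40000
n ≥ log₂(40000) = 15.29
n ≥ 16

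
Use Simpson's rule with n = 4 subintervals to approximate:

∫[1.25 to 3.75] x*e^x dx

f(x) = x*e^x
a = 1.25, b = 3.75, n = 4
h = (b - a)/n = 0.625000

Simpson's rule: (h/3)[f(x₀) + 4f(x₁) + 2f(x₂) + ... + f(xₙ)]

x_0 = 1.2500, f(x_0) = 4.362929, coefficient = 1
x_1 = 1.8750, f(x_1) = 12.226536, coefficient = 4
x_2 = 2.5000, f(x_2) = 30.456235, coefficient = 2
x_3 = 3.1250, f(x_3) = 71.124672, coefficient = 4
x_4 = 3.7500, f(x_4) = 159.454058, coefficient = 1

I ≈ (0.625000/3) × 558.134288 = 116.277977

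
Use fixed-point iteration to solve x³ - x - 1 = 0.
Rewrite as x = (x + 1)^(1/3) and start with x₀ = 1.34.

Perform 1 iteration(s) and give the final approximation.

Equation: x³ - x - 1 = 0
Fixed-point form: x = (x + 1)^(1/3)
x₀ = 1.34

x_1 = g(1.340000) = 1.327614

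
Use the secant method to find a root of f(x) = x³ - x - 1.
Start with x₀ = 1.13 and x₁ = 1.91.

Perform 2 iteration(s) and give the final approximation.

f(x) = x³ - x - 1
x₀ = 1.13, x₁ = 1.91

Secant formula: x_{n+1} = x_n - f(x_n)(x_n - x_{n-1})/(f(x_n) - f(x_{n-1}))

Iteration 1:
  f(1.130000) = -0.687103
  f(1.910000) = 4.057871
  x_2 = 1.910000 - 4.057871×(1.910000 - 1.130000)/(4.057871 - (-0.687103))
       = 1.242949
Iteration 2:
  f(1.910000) = 4.057871
  f(1.242949) = -0.322689
  x_3 = 1.242949 - (-0.322689)×(1.242949 - 1.910000)/(-0.322689 - 4.057871)
       = 1.292087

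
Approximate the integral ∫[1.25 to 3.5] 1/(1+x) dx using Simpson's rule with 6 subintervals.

f(x) = 1/(1+x)
a = 1.25, b = 3.5, n = 6
h = (b - a)/n = 0.375000

Simpson's rule: (h/3)[f(x₀) + 4f(x₁) + 2f(x₂) + ... + f(xₙ)]

x_0 = 1.2500, f(x_0) = 0.444444, coefficient = 1
x_1 = 1.6250, f(x_1) = 0.380952, coefficient = 4
x_2 = 2.0000, f(x_2) = 0.333333, coefficient = 2
x_3 = 2.3750, f(x_3) = 0.296296, coefficient = 4
x_4 = 2.7500, f(x_4) = 0.266667, coefficient = 2
x_5 = 3.1250, f(x_5) = 0.242424, coefficient = 4
x_6 = 3.5000, f(x_6) = 0.222222, coefficient = 1

I ≈ (0.375000/3) × 5.545358 = 0.693170
Exact value: 0.693147
Error: 0.000023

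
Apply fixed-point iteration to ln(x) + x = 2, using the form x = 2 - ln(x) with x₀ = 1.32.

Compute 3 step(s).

Equation: ln(x) + x = 2
Fixed-point form: x = 2 - ln(x)
x₀ = 1.32

x_1 = g(1.320000) = 1.722368
x_2 = g(1.722368) = 1.456300
x_3 = g(1.456300) = 1.624101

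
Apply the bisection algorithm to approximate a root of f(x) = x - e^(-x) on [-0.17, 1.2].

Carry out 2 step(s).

f(x) = x - e^(-x)
Initial interval: [-0.17, 1.2]

Iteration 1:
  c_1 = (-0.170000 + 1.200000)/2 = 0.515000
  f(c_1) = f(0.515000) = -0.082501
  f(a) × f(c) ≥ 0, new interval: [0.515000, 1.200000]
Iteration 2:
  c_2 = (0.515000 + 1.200000)/2 = 0.857500
  f(c_2) = f(0.857500) = 0.433279
  f(a) × f(c) < 0, new interval: [0.515000, 0.857500]

After 2 iteration(s), the approximation is c_2 = 0.857500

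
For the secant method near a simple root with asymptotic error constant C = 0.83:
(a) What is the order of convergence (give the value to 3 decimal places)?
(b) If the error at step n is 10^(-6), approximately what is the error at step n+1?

(a) Secant method has superlinear convergence with order φ = (1+√5)/2 ≈ 1.618.
    This means |e_{n+1}| ≈ C|e_n|^1.618.

(b) With |e_n| = 10^(-6) and C = 0.83:
    |e_{n+1}| ≈ 0.83 × (10^(-6))^1.618 = 0.83 × 10^(-9.71)

(a) ≈ 1.618 (golden ratio); (b) |e_{n+1}| ≈ 1.625e-10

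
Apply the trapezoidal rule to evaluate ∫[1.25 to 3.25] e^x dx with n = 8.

f(x) = e^x
a = 1.25, b = 3.25, n = 8
h = (b - a)/n = 0.250000

Trapezoidal rule: (h/2)[f(x₀) + 2f(x₁) + 2f(x₂) + ... + f(xₙ)]

x_0 = 1.2500, f(x_0) = 3.490343, coefficient = 1
x_1 = 1.5000, f(x_1) = 4.481689, coefficient = 2
x_2 = 1.7500, f(x_2) = 5.754603, coefficient = 2
x_3 = 2.0000, f(x_3) = 7.389056, coefficient = 2
x_4 = 2.2500, f(x_4) = 9.487736, coefficient = 2
x_5 = 2.5000, f(x_5) = 12.182494, coefficient = 2
x_6 = 2.7500, f(x_6) = 15.642632, coefficient = 2
x_7 = 3.0000, f(x_7) = 20.085537, coefficient = 2
x_8 = 3.2500, f(x_8) = 25.790340, coefficient = 1

I ≈ (0.250000/2) × 179.328176 = 22.416022
Exact value: 22.299997
Error: 0.116025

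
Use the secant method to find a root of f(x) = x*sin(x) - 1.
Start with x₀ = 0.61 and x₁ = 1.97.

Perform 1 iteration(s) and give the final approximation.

f(x) = x*sin(x) - 1
x₀ = 0.61, x₁ = 1.97

Secant formula: x_{n+1} = x_n - f(x_n)(x_n - x_{n-1})/(f(x_n) - f(x_{n-1}))

Iteration 1:
  f(0.610000) = -0.650551
  f(1.970000) = 0.815100
  x_2 = 1.970000 - 0.815100×(1.970000 - 0.610000)/(0.815100 - (-0.650551))
       = 1.213656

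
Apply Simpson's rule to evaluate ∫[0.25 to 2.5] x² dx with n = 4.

f(x) = x²
a = 0.25, b = 2.5, n = 4
h = (b - a)/n = 0.562500

Simpson's rule: (h/3)[f(x₀) + 4f(x₁) + 2f(x₂) + ... + f(xₙ)]

x_0 = 0.2500, f(x_0) = 0.062500, coefficient = 1
x_1 = 0.8125, f(x_1) = 0.660156, coefficient = 4
x_2 = 1.3750, f(x_2) = 1.890625, coefficient = 2
x_3 = 1.9375, f(x_3) = 3.753906, coefficient = 4
x_4 = 2.5000, f(x_4) = 6.250000, coefficient = 1

I ≈ (0.562500/3) × 27.750000 = 5.203125
Exact value: 5.203125
Error: 0.000000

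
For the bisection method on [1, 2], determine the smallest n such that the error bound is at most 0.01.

We need (b-a)/2^n ≤ 0.01
(2 - 1)/2^n ≤ 0.01
1/2^n ≤ 0.01
2^n ≥ 100
n ≥ log₂(100) = 6.64
n ≥ 7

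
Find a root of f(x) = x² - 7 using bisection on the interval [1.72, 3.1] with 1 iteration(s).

f(x) = x² - 7
Initial interval: [1.72, 3.1]

Iteration 1:
  c_1 = (1.720000 + 3.100000)/2 = 2.410000
  f(c_1) = f(2.410000) = -1.191900
  f(a) × f(c) ≥ 0, new interval: [2.410000, 3.100000]

After 1 iteration(s), the approximation is c_1 = 2.410000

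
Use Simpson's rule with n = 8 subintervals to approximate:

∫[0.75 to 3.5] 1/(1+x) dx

f(x) = 1/(1+x)
a = 0.75, b = 3.5, n = 8
h = (b - a)/n = 0.343750

Simpson's rule: (h/3)[f(x₀) + 4f(x₁) + 2f(x₂) + ... + f(xₙ)]

x_0 = 0.7500, f(x_0) = 0.571429, coefficient = 1
x_1 = 1.0938, f(x_1) = 0.477612, coefficient = 4
x_2 = 1.4375, f(x_2) = 0.410256, coefficient = 2
x_3 = 1.7812, f(x_3) = 0.359551, coefficient = 4
x_4 = 2.1250, f(x_4) = 0.320000, coefficient = 2
x_5 = 2.4688, f(x_5) = 0.288288, coefficient = 4
x_6 = 2.8125, f(x_6) = 0.262295, coefficient = 2
x_7 = 3.1562, f(x_7) = 0.240602, coefficient = 4
x_8 = 3.5000, f(x_8) = 0.222222, coefficient = 1

I ≈ (0.343750/3) × 8.242963 = 0.944506
Exact value: 0.944462
Error: 0.000045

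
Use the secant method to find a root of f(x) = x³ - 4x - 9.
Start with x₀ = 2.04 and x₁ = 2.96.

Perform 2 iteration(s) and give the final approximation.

f(x) = x³ - 4x - 9
x₀ = 2.04, x₁ = 2.96

Secant formula: x_{n+1} = x_n - f(x_n)(x_n - x_{n-1})/(f(x_n) - f(x_{n-1}))

Iteration 1:
  f(2.040000) = -8.670336
  f(2.960000) = 5.094336
  x_2 = 2.960000 - 5.094336×(2.960000 - 2.040000)/(5.094336 - (-8.670336))
       = 2.619506
Iteration 2:
  f(2.960000) = 5.094336
  f(2.619506) = -1.503468
  x_3 = 2.619506 - (-1.503468)×(2.619506 - 2.960000)/(-1.503468 - 5.094336)
       = 2.697096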